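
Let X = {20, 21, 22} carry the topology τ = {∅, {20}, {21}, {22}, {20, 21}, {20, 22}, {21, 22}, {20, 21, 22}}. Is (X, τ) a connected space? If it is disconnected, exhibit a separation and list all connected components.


(X, τ) is disconnected; components = [{20}, {21}, {22}].

Find clopen sets (U ∈ τ with X ∖ U ∈ τ):
  U = ∅, X ∖ U = {20, 21, 22} — both open, so U is clopen.
  U = {20}, X ∖ U = {21, 22} — both open, so U is clopen.
  U = {21}, X ∖ U = {20, 22} — both open, so U is clopen.
  U = {22}, X ∖ U = {20, 21} — both open, so U is clopen.
  U = {20, 21}, X ∖ U = {22} — both open, so U is clopen.
  U = {20, 22}, X ∖ U = {21} — both open, so U is clopen.
  U = {21, 22}, X ∖ U = {20} — both open, so U is clopen.
  U = {20, 21, 22}, X ∖ U = ∅ — both open, so U is clopen.
Nontrivial clopen(s) exist: e.g. {20}. So (X, τ) is disconnected.
Compute connected components by grouping points that agree on all clopens:
  component: {20}
  component: {21}
  component: {22}


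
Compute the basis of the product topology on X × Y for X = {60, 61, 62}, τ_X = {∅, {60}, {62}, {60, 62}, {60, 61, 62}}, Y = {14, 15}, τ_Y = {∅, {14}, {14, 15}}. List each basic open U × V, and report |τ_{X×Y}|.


Basis B = {∅ × ∅, {60} × {14}, {62} × {14}, {60} × {14, 15}, {60, 62} × {14}, {62} × {14, 15}, {60, 61, 62} × {14}, {60, 62} × {14, 15}, {60, 61, 62} × {14, 15}}; |τ_{X×Y}| = 14.

Enumerate products U × V with U ∈ τ_X, V ∈ τ_Y (deduplicated):
  ∅ × ∅ = {} (∅)
  {60} × {14} = {(60,14)}
  {62} × {14} = {(62,14)}
  {60} × {14, 15} = {(60,14), (60,15)}
  {60, 62} × {14} = {(60,14), (62,14)}
  {62} × {14, 15} = {(62,14), (62,15)}
  {60, 61, 62} × {14} = {(60,14), (61,14), (62,14)}
  {60, 62} × {14, 15} = {(60,14), (60,15), (62,14), (62,15)}
  {60, 61, 62} × {14, 15} = {(60,14), (60,15), (61,14), (61,15), (62,14), (62,15)}
These 9 distinct sets form the basis B.
Close under arbitrary unions to get τ_{X×Y}; counting gives |τ_{X×Y}| = 14.


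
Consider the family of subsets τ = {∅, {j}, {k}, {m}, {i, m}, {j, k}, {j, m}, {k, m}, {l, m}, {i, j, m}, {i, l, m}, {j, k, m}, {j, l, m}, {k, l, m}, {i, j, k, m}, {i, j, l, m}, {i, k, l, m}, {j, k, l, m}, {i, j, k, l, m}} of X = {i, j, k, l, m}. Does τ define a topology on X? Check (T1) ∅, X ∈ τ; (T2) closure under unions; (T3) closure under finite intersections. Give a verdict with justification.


τ is NOT a topology on X.

Axiom (T1): ∅ ∈ τ? Yes; X ∈ τ? Yes.
Axiom (T2/T3): check pairwise unions and intersections of members of τ.
Counterexample for (T2): {k} ∪ {i, m} = {i, k, m} ∉ τ. Therefore τ is NOT a topology.


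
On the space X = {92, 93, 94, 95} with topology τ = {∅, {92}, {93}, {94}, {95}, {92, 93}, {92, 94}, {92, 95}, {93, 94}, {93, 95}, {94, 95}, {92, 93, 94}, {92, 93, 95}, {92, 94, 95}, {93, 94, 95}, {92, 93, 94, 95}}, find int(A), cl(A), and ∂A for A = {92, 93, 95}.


int(A) = {92, 93, 95}, cl(A) = {92, 93, 95}, ∂A = ∅.

Closed sets in (X, τ) are complements of opens:
  closed(X, τ) = {∅, {92}, {93}, {94}, {95}, {92, 93}, {92, 94}, {92, 95}, {93, 94}, {93, 95}, {94, 95}, {92, 93, 94}, {92, 93, 95}, {92, 94, 95}, {93, 94, 95}, {92, 93, 94, 95}}.
int(A) = ⋃ {U ∈ τ : U ⊆ A}. Opens contained in A: ∅, {92}, {93}, {95}, {92, 93}, {92, 95}, {93, 95}, {92, 93, 95}.
Taking the union of these: int(A) = {92, 93, 95}.
cl(A) = ⋂ {C closed : A ⊆ C}. Closed sets containing A: {92, 93, 95}, {92, 93, 94, 95}.
Intersecting these: cl(A) = {92, 93, 95}.
∂A = cl(A) ∖ int(A) = {92, 93, 95} ∖ {92, 93, 95} = ∅.


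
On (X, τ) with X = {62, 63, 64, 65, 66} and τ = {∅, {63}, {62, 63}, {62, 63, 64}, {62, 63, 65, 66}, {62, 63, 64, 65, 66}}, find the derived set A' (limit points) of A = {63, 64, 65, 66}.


A' = {62, 64, 65, 66}

For each x ∈ X, list the open sets U ∈ τ with x ∈ U, then check whether U ∩ (A ∖ {x}) ≠ ∅ for every such U.
  x = 62: opens ∋ x are {62, 63}, {62, 63, 64}, {62, 63, 65, 66}, {62, 63, 64, 65, 66}; each meets A ∖ {62}, so x IS a limit point.
  x = 63: open {63} ∋ x has {63} ∩ (A ∖ {63}) = ∅, so x is NOT a limit point.
  x = 64: opens ∋ x are {62, 63, 64}, {62, 63, 64, 65, 66}; each meets A ∖ {64}, so x IS a limit point.
  x = 65: opens ∋ x are {62, 63, 65, 66}, {62, 63, 64, 65, 66}; each meets A ∖ {65}, so x IS a limit point.
  x = 66: opens ∋ x are {62, 63, 65, 66}, {62, 63, 64, 65, 66}; each meets A ∖ {66}, so x IS a limit point.
Collecting: A' = {62, 64, 65, 66}.


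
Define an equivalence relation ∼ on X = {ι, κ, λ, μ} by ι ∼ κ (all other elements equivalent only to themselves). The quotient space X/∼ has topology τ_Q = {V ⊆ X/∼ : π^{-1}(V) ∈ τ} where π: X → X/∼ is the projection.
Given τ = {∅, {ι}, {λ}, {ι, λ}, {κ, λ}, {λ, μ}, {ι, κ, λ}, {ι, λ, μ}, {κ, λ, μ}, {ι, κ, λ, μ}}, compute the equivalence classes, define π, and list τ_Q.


X/∼ = {[ι=κ], [λ], [μ]}; |τ_Q| = 5.

Equivalence classes: [ι=κ], [λ], [μ].
Quotient map π: X → X/∼ sends ι ↦ [ι=κ], κ ↦ [ι=κ], λ ↦ [λ], μ ↦ [μ].
For each subset V ⊆ X/∼, compute π^{-1}(V) ⊆ X and check whether π^{-1}(V) ∈ τ. V is open in τ_Q iff π^{-1}(V) ∈ τ.
  V = {}: π^{-1}(V) = ∅ ∈ τ ✓.
  V = {[ι=κ]}: π^{-1}(V) = {ι, κ} ∉ τ ✗.
  V = {[λ]}: π^{-1}(V) = {λ} ∈ τ ✓.
  V = {[ι=κ], [λ]}: π^{-1}(V) = {ι, κ, λ} ∈ τ ✓.
  V = {[μ]}: π^{-1}(V) = {μ} ∉ τ ✗.
  V = {[ι=κ], [μ]}: π^{-1}(V) = {ι, κ, μ} ∉ τ ✗.
  V = {[λ], [μ]}: π^{-1}(V) = {λ, μ} ∈ τ ✓.
  V = {[ι=κ], [λ], [μ]}: π^{-1}(V) = {ι, κ, λ, μ} ∈ τ ✓.
Open sets in the quotient: τ_Q = {{}, {[λ]}, {[ι=κ], [λ]}, {[λ], [μ]}, {[ι=κ], [λ], [μ]}} (5 elements).


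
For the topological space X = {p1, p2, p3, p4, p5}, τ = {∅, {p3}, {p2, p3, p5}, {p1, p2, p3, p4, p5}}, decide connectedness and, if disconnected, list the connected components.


(X, τ) is connected.

Find clopen sets (U ∈ τ with X ∖ U ∈ τ):
  U = ∅, X ∖ U = {p1, p2, p3, p4, p5} — both open, so U is clopen.
  U = {p1, p2, p3, p4, p5}, X ∖ U = ∅ — both open, so U is clopen.
Only trivial clopens (∅ and X) exist, so (X, τ) is connected.
Compute connected components by grouping points that agree on all clopens:
  component: {p1, p2, p3, p4, p5}


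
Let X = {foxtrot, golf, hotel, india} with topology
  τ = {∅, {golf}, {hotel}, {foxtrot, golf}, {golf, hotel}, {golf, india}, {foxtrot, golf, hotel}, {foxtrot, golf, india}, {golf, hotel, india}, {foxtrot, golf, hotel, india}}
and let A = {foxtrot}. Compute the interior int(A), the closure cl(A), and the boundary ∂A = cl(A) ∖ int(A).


int(A) = ∅, cl(A) = {foxtrot}, ∂A = {foxtrot}.

Closed sets in (X, τ) are complements of opens:
  closed(X, τ) = {∅, {foxtrot}, {hotel}, {india}, {foxtrot, hotel}, {foxtrot, india}, {hotel, india}, {foxtrot, golf, india}, {foxtrot, hotel, india}, {foxtrot, golf, hotel, india}}.
int(A) = ⋃ {U ∈ τ : U ⊆ A}. Opens contained in A: ∅.
Taking the union of these: int(A) = ∅.
cl(A) = ⋂ {C closed : A ⊆ C}. Closed sets containing A: {foxtrot}, {foxtrot, hotel}, {foxtrot, india}, {foxtrot, golf, india}, {foxtrot, hotel, india}, {foxtrot, golf, hotel, india}.
Intersecting these: cl(A) = {foxtrot}.
∂A = cl(A) ∖ int(A) = {foxtrot} ∖ ∅ = {foxtrot}.


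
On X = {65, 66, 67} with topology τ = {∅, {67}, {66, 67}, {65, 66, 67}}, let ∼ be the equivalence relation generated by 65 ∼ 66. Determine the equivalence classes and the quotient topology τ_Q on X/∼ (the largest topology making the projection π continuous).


X/∼ = {[65=66], [67]}; |τ_Q| = 3.

Equivalence classes: [65=66], [67].
Quotient map π: X → X/∼ sends 65 ↦ [65=66], 66 ↦ [65=66], 67 ↦ [67].
For each subset V ⊆ X/∼, compute π^{-1}(V) ⊆ X and check whether π^{-1}(V) ∈ τ. V is open in τ_Q iff π^{-1}(V) ∈ τ.
  V = {}: π^{-1}(V) = ∅ ∈ τ ✓.
  V = {[65=66]}: π^{-1}(V) = {65, 66} ∉ τ ✗.
  V = {[67]}: π^{-1}(V) = {67} ∈ τ ✓.
  V = {[65=66], [67]}: π^{-1}(V) = {65, 66, 67} ∈ τ ✓.
Open sets in the quotient: τ_Q = {{}, {[67]}, {[65=66], [67]}} (3 elements).


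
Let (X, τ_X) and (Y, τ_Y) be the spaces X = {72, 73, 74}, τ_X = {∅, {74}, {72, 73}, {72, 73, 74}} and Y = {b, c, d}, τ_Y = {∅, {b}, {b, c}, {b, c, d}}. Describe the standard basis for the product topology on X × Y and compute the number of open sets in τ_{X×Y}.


Basis B = {∅ × ∅, {74} × {b}, {72, 73} × {b}, {74} × {b, c}, {72, 73, 74} × {b}, {74} × {b, c, d}, {72, 73} × {b, c}, {72, 73} × {b, c, d}, {72, 73, 74} × {b, c}, {72, 73, 74} × {b, c, d}}; |τ_{X×Y}| = 16.

Enumerate products U × V with U ∈ τ_X, V ∈ τ_Y (deduplicated):
  ∅ × ∅ = {} (∅)
  {74} × {b} = {(74,b)}
  {72, 73} × {b} = {(72,b), (73,b)}
  {74} × {b, c} = {(74,b), (74,c)}
  {72, 73, 74} × {b} = {(72,b), (73,b), (74,b)}
  {74} × {b, c, d} = {(74,b), (74,c), (74,d)}
  {72, 73} × {b, c} = {(72,b), (72,c), (73,b), (73,c)}
  {72, 73} × {b, c, d} = {(72,b), (72,c), (72,d), (73,b), (73,c), (73,d)}
  {72, 73, 74} × {b, c} = {(72,b), (72,c), (73,b), (73,c), (74,b), (74,c)}
  {72, 73, 74} × {b, c, d} = {(72,b), (72,c), (72,d), (73,b), (73,c), (73,d), (74,b), (74,c), (74,d)}
These 10 distinct sets form the basis B.
Close under arbitrary unions to get τ_{X×Y}; counting gives |τ_{X×Y}| = 16.


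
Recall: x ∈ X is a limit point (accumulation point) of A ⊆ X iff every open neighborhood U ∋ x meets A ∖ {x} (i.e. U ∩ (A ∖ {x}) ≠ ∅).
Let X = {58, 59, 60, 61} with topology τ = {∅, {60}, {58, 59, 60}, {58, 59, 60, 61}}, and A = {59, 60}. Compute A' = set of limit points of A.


A' = {58, 59, 61}

For each x ∈ X, list the open sets U ∈ τ with x ∈ U, then check whether U ∩ (A ∖ {x}) ≠ ∅ for every such U.
  x = 58: opens ∋ x are {58, 59, 60}, {58, 59, 60, 61}; each meets A ∖ {58}, so x IS a limit point.
  x = 59: opens ∋ x are {58, 59, 60}, {58, 59, 60, 61}; each meets A ∖ {59}, so x IS a limit point.
  x = 60: open {60} ∋ x has {60} ∩ (A ∖ {60}) = ∅, so x is NOT a limit point.
  x = 61: opens ∋ x are {58, 59, 60, 61}; each meets A ∖ {61}, so x IS a limit point.
Collecting: A' = {58, 59, 61}.


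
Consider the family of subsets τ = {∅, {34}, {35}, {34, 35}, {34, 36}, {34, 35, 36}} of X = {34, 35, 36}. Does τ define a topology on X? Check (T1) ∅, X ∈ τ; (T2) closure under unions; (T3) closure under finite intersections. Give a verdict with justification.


τ IS a topology on X.

Axiom (T1): ∅ ∈ τ? Yes; X ∈ τ? Yes.
Axiom (T2/T3): check pairwise unions and intersections of members of τ.
All pairwise intersections and unions checked — each lies in τ. Therefore τ satisfies (T1), (T2), (T3): it IS a topology on X.


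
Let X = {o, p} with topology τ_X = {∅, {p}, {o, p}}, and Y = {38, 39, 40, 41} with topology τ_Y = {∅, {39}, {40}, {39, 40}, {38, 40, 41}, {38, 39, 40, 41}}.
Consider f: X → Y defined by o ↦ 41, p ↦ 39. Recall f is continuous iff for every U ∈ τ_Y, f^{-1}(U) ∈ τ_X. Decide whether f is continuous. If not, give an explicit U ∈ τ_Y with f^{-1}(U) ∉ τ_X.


f is NOT continuous.

Compute f^{-1}(U) for each U ∈ τ_Y:
  U = ∅: f^{-1}(U) = ∅ ∈ τ_X ✓.
  U = {39}: f^{-1}(U) = {p} ∈ τ_X ✓.
  U = {40}: f^{-1}(U) = ∅ ∈ τ_X ✓.
  U = {39, 40}: f^{-1}(U) = {p} ∈ τ_X ✓.
  U = {38, 40, 41}: f^{-1}(U) = {o} ∉ τ_X ✗.
  U = {38, 39, 40, 41}: f^{-1}(U) = {o, p} ∈ τ_X ✓.
Found U = {38, 40, 41} with f^{-1}(U) = {o} not in τ_X. Therefore f is NOT continuous.


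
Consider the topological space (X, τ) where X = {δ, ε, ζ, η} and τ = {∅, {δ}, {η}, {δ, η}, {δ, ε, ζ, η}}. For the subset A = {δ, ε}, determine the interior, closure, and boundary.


int(A) = {δ}, cl(A) = {δ, ε, ζ}, ∂A = {ε, ζ}.

Closed sets in (X, τ) are complements of opens:
  closed(X, τ) = {∅, {ε, ζ}, {δ, ε, ζ}, {ε, ζ, η}, {δ, ε, ζ, η}}.
int(A) = ⋃ {U ∈ τ : U ⊆ A}. Opens contained in A: ∅, {δ}.
Taking the union of these: int(A) = {δ}.
cl(A) = ⋂ {C closed : A ⊆ C}. Closed sets containing A: {δ, ε, ζ}, {δ, ε, ζ, η}.
Intersecting these: cl(A) = {δ, ε, ζ}.
∂A = cl(A) ∖ int(A) = {δ, ε, ζ} ∖ {δ} = {ε, ζ}.


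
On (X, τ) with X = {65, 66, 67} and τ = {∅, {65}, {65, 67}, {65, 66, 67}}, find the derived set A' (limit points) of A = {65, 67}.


A' = {66, 67}

For each x ∈ X, list the open sets U ∈ τ with x ∈ U, then check whether U ∩ (A ∖ {x}) ≠ ∅ for every such U.
  x = 65: open {65} ∋ x has {65} ∩ (A ∖ {65}) = ∅, so x is NOT a limit point.
  x = 66: opens ∋ x are {65, 66, 67}; each meets A ∖ {66}, so x IS a limit point.
  x = 67: opens ∋ x are {65, 67}, {65, 66, 67}; each meets A ∖ {67}, so x IS a limit point.
Collecting: A' = {66, 67}.


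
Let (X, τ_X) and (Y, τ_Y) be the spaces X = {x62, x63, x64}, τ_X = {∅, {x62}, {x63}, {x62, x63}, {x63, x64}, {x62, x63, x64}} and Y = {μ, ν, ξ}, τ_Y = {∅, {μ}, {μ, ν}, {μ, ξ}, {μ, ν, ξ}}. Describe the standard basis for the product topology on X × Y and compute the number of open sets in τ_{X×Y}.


Basis B = {∅ × ∅, {x62} × {μ}, {x63} × {μ}, {x62} × {μ, ν}, {x62} × {μ, ξ}, {x62, x63} × {μ}, {x63} × {μ, ν}, {x63} × {μ, ξ}, {x63, x64} × {μ}, {x62} × {μ, ν, ξ}, {x62, x63, x64} × {μ}, {x63} × {μ, ν, ξ}, {x62, x63} × {μ, ν}, {x62, x63} × {μ, ξ}, {x63, x64} × {μ, ν}, {x63, x64} × {μ, ξ}, {x62, x63} × {μ, ν, ξ}, {x62, x63, x64} × {μ, ν}, {x62, x63, x64} × {μ, ξ}, {x63, x64} × {μ, ν, ξ}, {x62, x63, x64} × {μ, ν, ξ}}; |τ_{X×Y}| = 70.

Enumerate products U × V with U ∈ τ_X, V ∈ τ_Y (deduplicated):
  ∅ × ∅ = {} (∅)
  {x62} × {μ} = {(x62,μ)}
  {x63} × {μ} = {(x63,μ)}
  {x62} × {μ, ν} = {(x62,μ), (x62,ν)}
  {x62} × {μ, ξ} = {(x62,μ), (x62,ξ)}
  {x62, x63} × {μ} = {(x62,μ), (x63,μ)}
  {x63} × {μ, ν} = {(x63,μ), (x63,ν)}
  {x63} × {μ, ξ} = {(x63,μ), (x63,ξ)}
  {x63, x64} × {μ} = {(x63,μ), (x64,μ)}
  {x62} × {μ, ν, ξ} = {(x62,μ), (x62,ν), (x62,ξ)}
  {x62, x63, x64} × {μ} = {(x62,μ), (x63,μ), (x64,μ)}
  {x63} × {μ, ν, ξ} = {(x63,μ), (x63,ν), (x63,ξ)}
  {x62, x63} × {μ, ν} = {(x62,μ), (x62,ν), (x63,μ), (x63,ν)}
  {x62, x63} × {μ, ξ} = {(x62,μ), (x62,ξ), (x63,μ), (x63,ξ)}
  {x63, x64} × {μ, ν} = {(x63,μ), (x63,ν), (x64,μ), (x64,ν)}
  {x63, x64} × {μ, ξ} = {(x63,μ), (x63,ξ), (x64,μ), (x64,ξ)}
  {x62, x63} × {μ, ν, ξ} = {(x62,μ), (x62,ν), (x62,ξ), (x63,μ), (x63,ν), (x63,ξ)}
  {x62, x63, x64} × {μ, ν} = {(x62,μ), (x62,ν), (x63,μ), (x63,ν), (x64,μ), (x64,ν)}
  {x62, x63, x64} × {μ, ξ} = {(x62,μ), (x62,ξ), (x63,μ), (x63,ξ), (x64,μ), (x64,ξ)}
  {x63, x64} × {μ, ν, ξ} = {(x63,μ), (x63,ν), (x63,ξ), (x64,μ), (x64,ν), (x64,ξ)}
  {x62, x63, x64} × {μ, ν, ξ} = {(x62,μ), (x62,ν), (x62,ξ), (x63,μ), (x63,ν), (x63,ξ), (x64,μ), (x64,ν), (x64,ξ)}
These 21 distinct sets form the basis B.
Close under arbitrary unions to get τ_{X×Y}; counting gives |τ_{X×Y}| = 70.


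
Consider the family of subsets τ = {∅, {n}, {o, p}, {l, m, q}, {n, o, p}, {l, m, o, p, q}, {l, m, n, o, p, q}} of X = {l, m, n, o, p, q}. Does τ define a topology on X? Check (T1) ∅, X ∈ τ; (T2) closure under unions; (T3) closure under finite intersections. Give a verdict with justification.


τ is NOT a topology on X.

Axiom (T1): ∅ ∈ τ? Yes; X ∈ τ? Yes.
Axiom (T2/T3): check pairwise unions and intersections of members of τ.
Counterexample for (T2): {n} ∪ {l, m, q} = {l, m, n, q} ∉ τ. Therefore τ is NOT a topology.


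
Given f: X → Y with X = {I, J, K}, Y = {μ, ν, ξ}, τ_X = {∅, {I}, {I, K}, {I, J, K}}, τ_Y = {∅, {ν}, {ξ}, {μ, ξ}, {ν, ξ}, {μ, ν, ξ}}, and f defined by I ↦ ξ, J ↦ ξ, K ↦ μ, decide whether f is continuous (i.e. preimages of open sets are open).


f is NOT continuous.

Compute f^{-1}(U) for each U ∈ τ_Y:
  U = ∅: f^{-1}(U) = ∅ ∈ τ_X ✓.
  U = {ν}: f^{-1}(U) = ∅ ∈ τ_X ✓.
  U = {ξ}: f^{-1}(U) = {I, J} ∉ τ_X ✗.
  U = {μ, ξ}: f^{-1}(U) = {I, J, K} ∈ τ_X ✓.
  U = {ν, ξ}: f^{-1}(U) = {I, J} ∉ τ_X ✗.
  U = {μ, ν, ξ}: f^{-1}(U) = {I, J, K} ∈ τ_X ✓.
Found U = {ξ} with f^{-1}(U) = {I, J} not in τ_X. Therefore f is NOT continuous.


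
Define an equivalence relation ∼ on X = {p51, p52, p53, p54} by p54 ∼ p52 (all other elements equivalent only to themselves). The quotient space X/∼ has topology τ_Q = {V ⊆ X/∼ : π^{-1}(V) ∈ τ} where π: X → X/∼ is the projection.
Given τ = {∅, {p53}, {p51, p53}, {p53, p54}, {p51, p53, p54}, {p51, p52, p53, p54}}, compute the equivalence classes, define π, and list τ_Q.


X/∼ = {[p51], [p52=p54], [p53]}; |τ_Q| = 4.

Equivalence classes: [p51], [p52=p54], [p53].
Quotient map π: X → X/∼ sends p51 ↦ [p51], p52 ↦ [p52=p54], p53 ↦ [p53], p54 ↦ [p52=p54].
For each subset V ⊆ X/∼, compute π^{-1}(V) ⊆ X and check whether π^{-1}(V) ∈ τ. V is open in τ_Q iff π^{-1}(V) ∈ τ.
  V = {}: π^{-1}(V) = ∅ ∈ τ ✓.
  V = {[p51]}: π^{-1}(V) = {p51} ∉ τ ✗.
  V = {[p52=p54]}: π^{-1}(V) = {p52, p54} ∉ τ ✗.
  V = {[p51], [p52=p54]}: π^{-1}(V) = {p51, p52, p54} ∉ τ ✗.
  V = {[p53]}: π^{-1}(V) = {p53} ∈ τ ✓.
  V = {[p51], [p53]}: π^{-1}(V) = {p51, p53} ∈ τ ✓.
  V = {[p52=p54], [p53]}: π^{-1}(V) = {p52, p53, p54} ∉ τ ✗.
  V = {[p51], [p52=p54], [p53]}: π^{-1}(V) = {p51, p52, p53, p54} ∈ τ ✓.
Open sets in the quotient: τ_Q = {{}, {[p53]}, {[p51], [p53]}, {[p51], [p52=p54], [p53]}} (4 elements).


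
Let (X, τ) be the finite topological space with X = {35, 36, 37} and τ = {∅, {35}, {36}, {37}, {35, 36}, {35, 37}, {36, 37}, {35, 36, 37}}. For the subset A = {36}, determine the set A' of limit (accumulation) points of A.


A' = ∅

For each x ∈ X, list the open sets U ∈ τ with x ∈ U, then check whether U ∩ (A ∖ {x}) ≠ ∅ for every such U.
  x = 35: open {35} ∋ x has {35} ∩ (A ∖ {35}) = ∅, so x is NOT a limit point.
  x = 36: open {36} ∋ x has {36} ∩ (A ∖ {36}) = ∅, so x is NOT a limit point.
  x = 37: open {37} ∋ x has {37} ∩ (A ∖ {37}) = ∅, so x is NOT a limit point.
Collecting: A' = ∅.


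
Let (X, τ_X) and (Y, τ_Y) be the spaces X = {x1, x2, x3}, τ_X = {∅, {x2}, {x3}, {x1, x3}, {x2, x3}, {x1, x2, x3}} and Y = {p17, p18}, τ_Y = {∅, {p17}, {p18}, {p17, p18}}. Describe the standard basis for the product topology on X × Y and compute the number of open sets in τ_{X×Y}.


Basis B = {∅ × ∅, {x2} × {p17}, {x2} × {p18}, {x3} × {p17}, {x3} × {p18}, {x1, x3} × {p17}, {x1, x3} × {p18}, {x2} × {p17, p18}, {x2, x3} × {p17}, {x2, x3} × {p18}, {x3} × {p17, p18}, {x1, x2, x3} × {p17}, {x1, x2, x3} × {p18}, {x1, x3} × {p17, p18}, {x2, x3} × {p17, p18}, {x1, x2, x3} × {p17, p18}}; |τ_{X×Y}| = 36.

Enumerate products U × V with U ∈ τ_X, V ∈ τ_Y (deduplicated):
  ∅ × ∅ = {} (∅)
  {x2} × {p17} = {(x2,p17)}
  {x2} × {p18} = {(x2,p18)}
  {x3} × {p17} = {(x3,p17)}
  {x3} × {p18} = {(x3,p18)}
  {x1, x3} × {p17} = {(x1,p17), (x3,p17)}
  {x1, x3} × {p18} = {(x1,p18), (x3,p18)}
  {x2} × {p17, p18} = {(x2,p17), (x2,p18)}
  {x2, x3} × {p17} = {(x2,p17), (x3,p17)}
  {x2, x3} × {p18} = {(x2,p18), (x3,p18)}
  {x3} × {p17, p18} = {(x3,p17), (x3,p18)}
  {x1, x2, x3} × {p17} = {(x1,p17), (x2,p17), (x3,p17)}
  {x1, x2, x3} × {p18} = {(x1,p18), (x2,p18), (x3,p18)}
  {x1, x3} × {p17, p18} = {(x1,p17), (x1,p18), (x3,p17), (x3,p18)}
  {x2, x3} × {p17, p18} = {(x2,p17), (x2,p18), (x3,p17), (x3,p18)}
  {x1, x2, x3} × {p17, p18} = {(x1,p17), (x1,p18), (x2,p17), (x2,p18), (x3,p17), (x3,p18)}
These 16 distinct sets form the basis B.
Close under arbitrary unions to get τ_{X×Y}; counting gives |τ_{X×Y}| = 36.


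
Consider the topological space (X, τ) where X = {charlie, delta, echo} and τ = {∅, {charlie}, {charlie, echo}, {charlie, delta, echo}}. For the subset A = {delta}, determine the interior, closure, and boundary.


int(A) = ∅, cl(A) = {delta}, ∂A = {delta}.

Closed sets in (X, τ) are complements of opens:
  closed(X, τ) = {∅, {delta}, {delta, echo}, {charlie, delta, echo}}.
int(A) = ⋃ {U ∈ τ : U ⊆ A}. Opens contained in A: ∅.
Taking the union of these: int(A) = ∅.
cl(A) = ⋂ {C closed : A ⊆ C}. Closed sets containing A: {delta}, {delta, echo}, {charlie, delta, echo}.
Intersecting these: cl(A) = {delta}.
∂A = cl(A) ∖ int(A) = {delta} ∖ ∅ = {delta}.


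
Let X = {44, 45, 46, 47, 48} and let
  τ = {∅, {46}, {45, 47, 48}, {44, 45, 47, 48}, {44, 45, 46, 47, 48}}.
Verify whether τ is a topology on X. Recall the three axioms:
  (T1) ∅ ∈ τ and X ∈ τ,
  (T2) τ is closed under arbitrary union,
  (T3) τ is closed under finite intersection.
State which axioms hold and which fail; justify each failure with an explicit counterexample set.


τ is NOT a topology on X.

Axiom (T1): ∅ ∈ τ? Yes; X ∈ τ? Yes.
Axiom (T2/T3): check pairwise unions and intersections of members of τ.
Counterexample for (T2): {46} ∪ {45, 47, 48} = {45, 46, 47, 48} ∉ τ. Therefore τ is NOT a topology.


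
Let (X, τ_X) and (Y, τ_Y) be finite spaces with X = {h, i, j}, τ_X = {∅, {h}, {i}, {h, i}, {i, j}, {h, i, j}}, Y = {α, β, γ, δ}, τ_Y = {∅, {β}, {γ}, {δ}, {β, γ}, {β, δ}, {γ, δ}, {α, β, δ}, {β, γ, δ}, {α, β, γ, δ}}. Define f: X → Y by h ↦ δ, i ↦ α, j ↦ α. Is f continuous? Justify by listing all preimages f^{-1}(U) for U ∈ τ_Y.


f IS continuous.

Compute f^{-1}(U) for each U ∈ τ_Y:
  U = ∅: f^{-1}(U) = ∅ ∈ τ_X ✓.
  U = {β}: f^{-1}(U) = ∅ ∈ τ_X ✓.
  U = {γ}: f^{-1}(U) = ∅ ∈ τ_X ✓.
  U = {δ}: f^{-1}(U) = {h} ∈ τ_X ✓.
  U = {β, γ}: f^{-1}(U) = ∅ ∈ τ_X ✓.
  U = {β, δ}: f^{-1}(U) = {h} ∈ τ_X ✓.
  U = {γ, δ}: f^{-1}(U) = {h} ∈ τ_X ✓.
  U = {α, β, δ}: f^{-1}(U) = {h, i, j} ∈ τ_X ✓.
  U = {β, γ, δ}: f^{-1}(U) = {h} ∈ τ_X ✓.
  U = {α, β, γ, δ}: f^{-1}(U) = {h, i, j} ∈ τ_X ✓.
Every preimage lies in τ_X, so f IS continuous.


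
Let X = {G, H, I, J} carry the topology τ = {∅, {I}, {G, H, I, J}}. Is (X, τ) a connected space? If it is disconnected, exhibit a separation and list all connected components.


(X, τ) is connected.

Find clopen sets (U ∈ τ with X ∖ U ∈ τ):
  U = ∅, X ∖ U = {G, H, I, J} — both open, so U is clopen.
  U = {G, H, I, J}, X ∖ U = ∅ — both open, so U is clopen.
Only trivial clopens (∅ and X) exist, so (X, τ) is connected.
Compute connected components by grouping points that agree on all clopens:
  component: {G, H, I, J}


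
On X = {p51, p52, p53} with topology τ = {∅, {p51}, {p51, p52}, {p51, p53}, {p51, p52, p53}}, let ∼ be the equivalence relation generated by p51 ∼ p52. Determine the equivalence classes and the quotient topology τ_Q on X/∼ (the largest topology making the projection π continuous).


X/∼ = {[p51=p52], [p53]}; |τ_Q| = 3.

Equivalence classes: [p51=p52], [p53].
Quotient map π: X → X/∼ sends p51 ↦ [p51=p52], p52 ↦ [p51=p52], p53 ↦ [p53].
For each subset V ⊆ X/∼, compute π^{-1}(V) ⊆ X and check whether π^{-1}(V) ∈ τ. V is open in τ_Q iff π^{-1}(V) ∈ τ.
  V = {}: π^{-1}(V) = ∅ ∈ τ ✓.
  V = {[p51=p52]}: π^{-1}(V) = {p51, p52} ∈ τ ✓.
  V = {[p53]}: π^{-1}(V) = {p53} ∉ τ ✗.
  V = {[p51=p52], [p53]}: π^{-1}(V) = {p51, p52, p53} ∈ τ ✓.
Open sets in the quotient: τ_Q = {{}, {[p51=p52]}, {[p51=p52], [p53]}} (3 elements).


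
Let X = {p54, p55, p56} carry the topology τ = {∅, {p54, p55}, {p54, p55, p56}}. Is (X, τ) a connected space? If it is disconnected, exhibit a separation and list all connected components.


(X, τ) is connected.

Find clopen sets (U ∈ τ with X ∖ U ∈ τ):
  U = ∅, X ∖ U = {p54, p55, p56} — both open, so U is clopen.
  U = {p54, p55, p56}, X ∖ U = ∅ — both open, so U is clopen.
Only trivial clopens (∅ and X) exist, so (X, τ) is connected.
Compute connected components by grouping points that agree on all clopens:
  component: {p54, p55, p56}


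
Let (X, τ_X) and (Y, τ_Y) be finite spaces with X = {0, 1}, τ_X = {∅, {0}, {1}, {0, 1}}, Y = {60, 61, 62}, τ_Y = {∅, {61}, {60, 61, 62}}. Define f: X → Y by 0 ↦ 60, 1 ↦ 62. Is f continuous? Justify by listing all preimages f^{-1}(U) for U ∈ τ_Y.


f IS continuous.

Compute f^{-1}(U) for each U ∈ τ_Y:
  U = ∅: f^{-1}(U) = ∅ ∈ τ_X ✓.
  U = {61}: f^{-1}(U) = ∅ ∈ τ_X ✓.
  U = {60, 61, 62}: f^{-1}(U) = {0, 1} ∈ τ_X ✓.
Every preimage lies in τ_X, so f IS continuous.


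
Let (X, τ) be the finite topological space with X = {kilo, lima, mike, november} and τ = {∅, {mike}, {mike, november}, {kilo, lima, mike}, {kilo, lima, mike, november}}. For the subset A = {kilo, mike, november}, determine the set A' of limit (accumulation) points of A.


A' = {kilo, lima, november}

For each x ∈ X, list the open sets U ∈ τ with x ∈ U, then check whether U ∩ (A ∖ {x}) ≠ ∅ for every such U.
  x = kilo: opens ∋ x are {kilo, lima, mike}, {kilo, lima, mike, november}; each meets A ∖ {kilo}, so x IS a limit point.
  x = lima: opens ∋ x are {kilo, lima, mike}, {kilo, lima, mike, november}; each meets A ∖ {lima}, so x IS a limit point.
  x = mike: open {mike} ∋ x has {mike} ∩ (A ∖ {mike}) = ∅, so x is NOT a limit point.
  x = november: opens ∋ x are {mike, november}, {kilo, lima, mike, november}; each meets A ∖ {november}, so x IS a limit point.
Collecting: A' = {kilo, lima, november}.


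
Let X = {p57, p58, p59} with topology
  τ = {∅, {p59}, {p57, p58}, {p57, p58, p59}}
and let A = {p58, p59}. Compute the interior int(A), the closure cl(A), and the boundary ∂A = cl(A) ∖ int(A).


int(A) = {p59}, cl(A) = {p57, p58, p59}, ∂A = {p57, p58}.

Closed sets in (X, τ) are complements of opens:
  closed(X, τ) = {∅, {p59}, {p57, p58}, {p57, p58, p59}}.
int(A) = ⋃ {U ∈ τ : U ⊆ A}. Opens contained in A: ∅, {p59}.
Taking the union of these: int(A) = {p59}.
cl(A) = ⋂ {C closed : A ⊆ C}. Closed sets containing A: {p57, p58, p59}.
Intersecting these: cl(A) = {p57, p58, p59}.
∂A = cl(A) ∖ int(A) = {p57, p58, p59} ∖ {p59} = {p57, p58}.


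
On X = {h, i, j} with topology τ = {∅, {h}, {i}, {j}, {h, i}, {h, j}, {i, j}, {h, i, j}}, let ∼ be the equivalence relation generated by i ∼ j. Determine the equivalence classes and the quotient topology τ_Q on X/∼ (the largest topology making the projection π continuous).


X/∼ = {[h], [i=j]}; |τ_Q| = 4.

Equivalence classes: [h], [i=j].
Quotient map π: X → X/∼ sends h ↦ [h], i ↦ [i=j], j ↦ [i=j].
For each subset V ⊆ X/∼, compute π^{-1}(V) ⊆ X and check whether π^{-1}(V) ∈ τ. V is open in τ_Q iff π^{-1}(V) ∈ τ.
  V = {}: π^{-1}(V) = ∅ ∈ τ ✓.
  V = {[h]}: π^{-1}(V) = {h} ∈ τ ✓.
  V = {[i=j]}: π^{-1}(V) = {i, j} ∈ τ ✓.
  V = {[h], [i=j]}: π^{-1}(V) = {h, i, j} ∈ τ ✓.
Open sets in the quotient: τ_Q = {{}, {[h]}, {[i=j]}, {[h], [i=j]}} (4 elements).


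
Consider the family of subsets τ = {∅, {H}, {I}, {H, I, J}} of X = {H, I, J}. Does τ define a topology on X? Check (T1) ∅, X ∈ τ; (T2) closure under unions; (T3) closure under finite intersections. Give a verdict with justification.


τ is NOT a topology on X.

Axiom (T1): ∅ ∈ τ? Yes; X ∈ τ? Yes.
Axiom (T2/T3): check pairwise unions and intersections of members of τ.
Counterexample for (T2): {H} ∪ {I} = {H, I} ∉ τ. Therefore τ is NOT a topology.


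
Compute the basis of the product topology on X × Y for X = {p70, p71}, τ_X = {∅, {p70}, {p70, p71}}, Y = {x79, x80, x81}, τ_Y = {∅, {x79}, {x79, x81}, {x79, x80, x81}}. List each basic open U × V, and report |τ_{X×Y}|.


Basis B = {∅ × ∅, {p70} × {x79}, {p70} × {x79, x81}, {p70, p71} × {x79}, {p70} × {x79, x80, x81}, {p70, p71} × {x79, x81}, {p70, p71} × {x79, x80, x81}}; |τ_{X×Y}| = 10.

Enumerate products U × V with U ∈ τ_X, V ∈ τ_Y (deduplicated):
  ∅ × ∅ = {} (∅)
  {p70} × {x79} = {(p70,x79)}
  {p70} × {x79, x81} = {(p70,x79), (p70,x81)}
  {p70, p71} × {x79} = {(p70,x79), (p71,x79)}
  {p70} × {x79, x80, x81} = {(p70,x79), (p70,x80), (p70,x81)}
  {p70, p71} × {x79, x81} = {(p70,x79), (p70,x81), (p71,x79), (p71,x81)}
  {p70, p71} × {x79, x80, x81} = {(p70,x79), (p70,x80), (p70,x81), (p71,x79), (p71,x80), (p71,x81)}
These 7 distinct sets form the basis B.
Close under arbitrary unions to get τ_{X×Y}; counting gives |τ_{X×Y}| = 10.


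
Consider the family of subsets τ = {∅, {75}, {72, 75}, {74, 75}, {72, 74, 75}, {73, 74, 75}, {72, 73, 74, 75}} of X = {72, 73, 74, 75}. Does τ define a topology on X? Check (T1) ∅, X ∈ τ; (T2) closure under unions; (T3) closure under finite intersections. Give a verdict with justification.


τ IS a topology on X.

Axiom (T1): ∅ ∈ τ? Yes; X ∈ τ? Yes.
Axiom (T2/T3): check pairwise unions and intersections of members of τ.
All pairwise intersections and unions checked — each lies in τ. Therefore τ satisfies (T1), (T2), (T3): it IS a topology on X.


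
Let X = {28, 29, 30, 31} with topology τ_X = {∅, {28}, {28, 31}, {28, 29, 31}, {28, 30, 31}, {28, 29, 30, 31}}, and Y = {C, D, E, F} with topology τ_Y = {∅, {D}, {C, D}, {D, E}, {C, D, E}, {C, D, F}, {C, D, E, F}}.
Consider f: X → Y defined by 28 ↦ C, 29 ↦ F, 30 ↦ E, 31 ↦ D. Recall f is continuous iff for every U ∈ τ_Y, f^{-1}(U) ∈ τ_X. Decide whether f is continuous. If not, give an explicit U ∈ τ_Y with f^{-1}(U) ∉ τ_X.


f is NOT continuous.

Compute f^{-1}(U) for each U ∈ τ_Y:
  U = ∅: f^{-1}(U) = ∅ ∈ τ_X ✓.
  U = {D}: f^{-1}(U) = {31} ∉ τ_X ✗.
  U = {C, D}: f^{-1}(U) = {28, 31} ∈ τ_X ✓.
  U = {D, E}: f^{-1}(U) = {30, 31} ∉ τ_X ✗.
  U = {C, D, E}: f^{-1}(U) = {28, 30, 31} ∈ τ_X ✓.
  U = {C, D, F}: f^{-1}(U) = {28, 29, 31} ∈ τ_X ✓.
  U = {C, D, E, F}: f^{-1}(U) = {28, 29, 30, 31} ∈ τ_X ✓.
Found U = {D} with f^{-1}(U) = {31} not in τ_X. Therefore f is NOT continuous.


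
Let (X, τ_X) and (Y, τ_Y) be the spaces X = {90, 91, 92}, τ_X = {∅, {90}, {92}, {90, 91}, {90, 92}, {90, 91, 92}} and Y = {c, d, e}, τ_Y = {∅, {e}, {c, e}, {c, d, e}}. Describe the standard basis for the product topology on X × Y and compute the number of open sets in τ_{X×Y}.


Basis B = {∅ × ∅, {90} × {e}, {92} × {e}, {90} × {c, e}, {90, 91} × {e}, {90, 92} × {e}, {92} × {c, e}, {90} × {c, d, e}, {90, 91, 92} × {e}, {92} × {c, d, e}, {90, 91} × {c, e}, {90, 92} × {c, e}, {90, 91} × {c, d, e}, {90, 92} × {c, d, e}, {90, 91, 92} × {c, e}, {90, 91, 92} × {c, d, e}}; |τ_{X×Y}| = 40.

Enumerate products U × V with U ∈ τ_X, V ∈ τ_Y (deduplicated):
  ∅ × ∅ = {} (∅)
  {90} × {e} = {(90,e)}
  {92} × {e} = {(92,e)}
  {90} × {c, e} = {(90,c), (90,e)}
  {90, 91} × {e} = {(90,e), (91,e)}
  {90, 92} × {e} = {(90,e), (92,e)}
  {92} × {c, e} = {(92,c), (92,e)}
  {90} × {c, d, e} = {(90,c), (90,d), (90,e)}
  {90, 91, 92} × {e} = {(90,e), (91,e), (92,e)}
  {92} × {c, d, e} = {(92,c), (92,d), (92,e)}
  {90, 91} × {c, e} = {(90,c), (90,e), (91,c), (91,e)}
  {90, 92} × {c, e} = {(90,c), (90,e), (92,c), (92,e)}
  {90, 91} × {c, d, e} = {(90,c), (90,d), (90,e), (91,c), (91,d), (91,e)}
  {90, 92} × {c, d, e} = {(90,c), (90,d), (90,e), (92,c), (92,d), (92,e)}
  {90, 91, 92} × {c, e} = {(90,c), (90,e), (91,c), (91,e), (92,c), (92,e)}
  {90, 91, 92} × {c, d, e} = {(90,c), (90,d), (90,e), (91,c), (91,d), (91,e), (92,c), (92,d), (92,e)}
These 16 distinct sets form the basis B.
Close under arbitrary unions to get τ_{X×Y}; counting gives |τ_{X×Y}| = 40.


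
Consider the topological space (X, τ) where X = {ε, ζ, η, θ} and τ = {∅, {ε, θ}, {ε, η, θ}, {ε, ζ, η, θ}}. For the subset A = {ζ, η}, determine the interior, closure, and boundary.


int(A) = ∅, cl(A) = {ζ, η}, ∂A = {ζ, η}.

Closed sets in (X, τ) are complements of opens:
  closed(X, τ) = {∅, {ζ}, {ζ, η}, {ε, ζ, η, θ}}.
int(A) = ⋃ {U ∈ τ : U ⊆ A}. Opens contained in A: ∅.
Taking the union of these: int(A) = ∅.
cl(A) = ⋂ {C closed : A ⊆ C}. Closed sets containing A: {ζ, η}, {ε, ζ, η, θ}.
Intersecting these: cl(A) = {ζ, η}.
∂A = cl(A) ∖ int(A) = {ζ, η} ∖ ∅ = {ζ, η}.


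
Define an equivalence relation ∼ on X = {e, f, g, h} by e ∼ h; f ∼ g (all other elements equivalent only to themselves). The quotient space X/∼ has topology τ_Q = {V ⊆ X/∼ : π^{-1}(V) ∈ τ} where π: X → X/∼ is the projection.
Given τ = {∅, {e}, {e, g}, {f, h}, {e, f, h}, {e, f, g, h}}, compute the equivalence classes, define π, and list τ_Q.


X/∼ = {[e=h], [f=g]}; |τ_Q| = 2.

Equivalence classes: [e=h], [f=g].
Quotient map π: X → X/∼ sends e ↦ [e=h], f ↦ [f=g], g ↦ [f=g], h ↦ [e=h].
For each subset V ⊆ X/∼, compute π^{-1}(V) ⊆ X and check whether π^{-1}(V) ∈ τ. V is open in τ_Q iff π^{-1}(V) ∈ τ.
  V = {}: π^{-1}(V) = ∅ ∈ τ ✓.
  V = {[e=h]}: π^{-1}(V) = {e, h} ∉ τ ✗.
  V = {[f=g]}: π^{-1}(V) = {f, g} ∉ τ ✗.
  V = {[e=h], [f=g]}: π^{-1}(V) = {e, f, g, h} ∈ τ ✓.
Open sets in the quotient: τ_Q = {{}, {[e=h], [f=g]}} (2 elements).


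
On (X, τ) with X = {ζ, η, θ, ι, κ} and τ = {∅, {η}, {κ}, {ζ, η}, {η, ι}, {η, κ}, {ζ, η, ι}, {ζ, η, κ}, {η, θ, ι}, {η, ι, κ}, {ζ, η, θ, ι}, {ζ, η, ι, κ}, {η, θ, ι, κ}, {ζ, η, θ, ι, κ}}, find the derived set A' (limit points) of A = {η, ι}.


A' = {ζ, θ, ι}

For each x ∈ X, list the open sets U ∈ τ with x ∈ U, then check whether U ∩ (A ∖ {x}) ≠ ∅ for every such U.
  x = ζ: opens ∋ x are {ζ, η}, {ζ, η, ι}, {ζ, η, κ}, {ζ, η, θ, ι}, {ζ, η, ι, κ}, {ζ, η, θ, ι, κ}; each meets A ∖ {ζ}, so x IS a limit point.
  x = η: open {η} ∋ x has {η} ∩ (A ∖ {η}) = ∅, so x is NOT a limit point.
  x = θ: opens ∋ x are {η, θ, ι}, {ζ, η, θ, ι}, {η, θ, ι, κ}, {ζ, η, θ, ι, κ}; each meets A ∖ {θ}, so x IS a limit point.
  x = ι: opens ∋ x are {η, ι}, {ζ, η, ι}, {η, θ, ι}, {η, ι, κ}, {ζ, η, θ, ι}, {ζ, η, ι, κ}, {η, θ, ι, κ}, {ζ, η, θ, ι, κ}; each meets A ∖ {ι}, so x IS a limit point.
  x = κ: open {κ} ∋ x has {κ} ∩ (A ∖ {κ}) = ∅, so x is NOT a limit point.
Collecting: A' = {ζ, θ, ι}.


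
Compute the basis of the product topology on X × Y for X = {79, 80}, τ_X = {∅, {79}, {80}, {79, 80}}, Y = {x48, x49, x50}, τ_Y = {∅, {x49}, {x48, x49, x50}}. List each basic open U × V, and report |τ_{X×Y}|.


Basis B = {∅ × ∅, {79} × {x49}, {80} × {x49}, {79, 80} × {x49}, {79} × {x48, x49, x50}, {80} × {x48, x49, x50}, {79, 80} × {x48, x49, x50}}; |τ_{X×Y}| = 9.

Enumerate products U × V with U ∈ τ_X, V ∈ τ_Y (deduplicated):
  ∅ × ∅ = {} (∅)
  {79} × {x49} = {(79,x49)}
  {80} × {x49} = {(80,x49)}
  {79, 80} × {x49} = {(79,x49), (80,x49)}
  {79} × {x48, x49, x50} = {(79,x48), (79,x49), (79,x50)}
  {80} × {x48, x49, x50} = {(80,x48), (80,x49), (80,x50)}
  {79, 80} × {x48, x49, x50} = {(79,x48), (79,x49), (79,x50), (80,x48), (80,x49), (80,x50)}
These 7 distinct sets form the basis B.
Close under arbitrary unions to get τ_{X×Y}; counting gives |τ_{X×Y}| = 9.


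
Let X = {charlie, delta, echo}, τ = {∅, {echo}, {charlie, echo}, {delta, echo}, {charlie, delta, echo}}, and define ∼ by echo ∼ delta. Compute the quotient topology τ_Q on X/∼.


X/∼ = {[charlie], [delta=echo]}; |τ_Q| = 3.

Equivalence classes: [charlie], [delta=echo].
Quotient map π: X → X/∼ sends charlie ↦ [charlie], delta ↦ [delta=echo], echo ↦ [delta=echo].
For each subset V ⊆ X/∼, compute π^{-1}(V) ⊆ X and check whether π^{-1}(V) ∈ τ. V is open in τ_Q iff π^{-1}(V) ∈ τ.
  V = {}: π^{-1}(V) = ∅ ∈ τ ✓.
  V = {[charlie]}: π^{-1}(V) = {charlie} ∉ τ ✗.
  V = {[delta=echo]}: π^{-1}(V) = {delta, echo} ∈ τ ✓.
  V = {[charlie], [delta=echo]}: π^{-1}(V) = {charlie, delta, echo} ∈ τ ✓.
Open sets in the quotient: τ_Q = {{}, {[delta=echo]}, {[charlie], [delta=echo]}} (3 elements).


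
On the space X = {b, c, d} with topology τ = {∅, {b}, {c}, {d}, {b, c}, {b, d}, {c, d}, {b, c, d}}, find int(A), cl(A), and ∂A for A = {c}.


int(A) = {c}, cl(A) = {c}, ∂A = ∅.

Closed sets in (X, τ) are complements of opens:
  closed(X, τ) = {∅, {b}, {c}, {d}, {b, c}, {b, d}, {c, d}, {b, c, d}}.
int(A) = ⋃ {U ∈ τ : U ⊆ A}. Opens contained in A: ∅, {c}.
Taking the union of these: int(A) = {c}.
cl(A) = ⋂ {C closed : A ⊆ C}. Closed sets containing A: {c}, {b, c}, {c, d}, {b, c, d}.
Intersecting these: cl(A) = {c}.
∂A = cl(A) ∖ int(A) = {c} ∖ {c} = ∅.


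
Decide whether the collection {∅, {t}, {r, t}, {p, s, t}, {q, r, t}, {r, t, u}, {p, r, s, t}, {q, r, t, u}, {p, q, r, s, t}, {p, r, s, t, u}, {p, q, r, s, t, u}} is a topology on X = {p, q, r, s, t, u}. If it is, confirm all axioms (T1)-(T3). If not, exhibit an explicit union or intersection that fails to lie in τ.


τ IS a topology on X.

Axiom (T1): ∅ ∈ τ? Yes; X ∈ τ? Yes.
Axiom (T2/T3): check pairwise unions and intersections of members of τ.
All pairwise intersections and unions checked — each lies in τ. Therefore τ satisfies (T1), (T2), (T3): it IS a topology on X.


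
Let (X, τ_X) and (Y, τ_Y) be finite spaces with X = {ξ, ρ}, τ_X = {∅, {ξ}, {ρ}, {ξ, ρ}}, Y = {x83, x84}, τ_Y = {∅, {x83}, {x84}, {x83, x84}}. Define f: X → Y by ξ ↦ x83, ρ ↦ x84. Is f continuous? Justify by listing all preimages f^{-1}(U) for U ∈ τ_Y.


f IS continuous.

Compute f^{-1}(U) for each U ∈ τ_Y:
  U = ∅: f^{-1}(U) = ∅ ∈ τ_X ✓.
  U = {x83}: f^{-1}(U) = {ξ} ∈ τ_X ✓.
  U = {x84}: f^{-1}(U) = {ρ} ∈ τ_X ✓.
  U = {x83, x84}: f^{-1}(U) = {ξ, ρ} ∈ τ_X ✓.
Every preimage lies in τ_X, so f IS continuous.


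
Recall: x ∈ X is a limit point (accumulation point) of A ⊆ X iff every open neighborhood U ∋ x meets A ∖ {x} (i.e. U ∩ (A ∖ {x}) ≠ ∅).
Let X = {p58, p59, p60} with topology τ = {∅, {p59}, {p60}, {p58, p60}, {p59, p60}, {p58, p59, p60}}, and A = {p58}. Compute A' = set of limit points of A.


A' = ∅

For each x ∈ X, list the open sets U ∈ τ with x ∈ U, then check whether U ∩ (A ∖ {x}) ≠ ∅ for every such U.
  x = p58: open {p58, p60} ∋ x has {p58, p60} ∩ (A ∖ {p58}) = ∅, so x is NOT a limit point.
  x = p59: open {p59} ∋ x has {p59} ∩ (A ∖ {p59}) = ∅, so x is NOT a limit point.
  x = p60: open {p60} ∋ x has {p60} ∩ (A ∖ {p60}) = ∅, so x is NOT a limit point.
Collecting: A' = ∅.


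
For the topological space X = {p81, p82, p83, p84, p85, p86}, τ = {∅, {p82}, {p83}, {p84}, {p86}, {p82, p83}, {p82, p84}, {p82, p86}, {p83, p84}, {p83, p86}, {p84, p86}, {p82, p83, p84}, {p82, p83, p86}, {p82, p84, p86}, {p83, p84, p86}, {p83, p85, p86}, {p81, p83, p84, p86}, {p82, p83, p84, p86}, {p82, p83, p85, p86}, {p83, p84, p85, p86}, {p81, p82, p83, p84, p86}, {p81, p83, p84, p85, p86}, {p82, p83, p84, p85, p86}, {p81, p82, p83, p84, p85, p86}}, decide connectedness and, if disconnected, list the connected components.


(X, τ) is disconnected; components = [{p82}, {p81, p83, p84, p85, p86}].

Find clopen sets (U ∈ τ with X ∖ U ∈ τ):
  U = ∅, X ∖ U = {p81, p82, p83, p84, p85, p86} — both open, so U is clopen.
  U = {p82}, X ∖ U = {p81, p83, p84, p85, p86} — both open, so U is clopen.
  U = {p81, p83, p84, p85, p86}, X ∖ U = {p82} — both open, so U is clopen.
  U = {p81, p82, p83, p84, p85, p86}, X ∖ U = ∅ — both open, so U is clopen.
Nontrivial clopen(s) exist: e.g. {p82}. So (X, τ) is disconnected.
Compute connected components by grouping points that agree on all clopens:
  component: {p82}
  component: {p81, p83, p84, p85, p86}


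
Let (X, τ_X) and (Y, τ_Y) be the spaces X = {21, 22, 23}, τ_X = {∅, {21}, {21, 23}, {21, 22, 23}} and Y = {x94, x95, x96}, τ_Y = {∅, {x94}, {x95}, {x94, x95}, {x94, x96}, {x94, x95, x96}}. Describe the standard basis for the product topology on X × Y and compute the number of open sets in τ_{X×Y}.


Basis B = {∅ × ∅, {21} × {x94}, {21} × {x95}, {21} × {x94, x95}, {21} × {x94, x96}, {21, 23} × {x94}, {21, 23} × {x95}, {21} × {x94, x95, x96}, {21, 22, 23} × {x94}, {21, 22, 23} × {x95}, {21, 23} × {x94, x95}, {21, 23} × {x94, x96}, {21, 23} × {x94, x95, x96}, {21, 22, 23} × {x94, x95}, {21, 22, 23} × {x94, x96}, {21, 22, 23} × {x94, x95, x96}}; |τ_{X×Y}| = 40.

Enumerate products U × V with U ∈ τ_X, V ∈ τ_Y (deduplicated):
  ∅ × ∅ = {} (∅)
  {21} × {x94} = {(21,x94)}
  {21} × {x95} = {(21,x95)}
  {21} × {x94, x95} = {(21,x94), (21,x95)}
  {21} × {x94, x96} = {(21,x94), (21,x96)}
  {21, 23} × {x94} = {(21,x94), (23,x94)}
  {21, 23} × {x95} = {(21,x95), (23,x95)}
  {21} × {x94, x95, x96} = {(21,x94), (21,x95), (21,x96)}
  {21, 22, 23} × {x94} = {(21,x94), (22,x94), (23,x94)}
  {21, 22, 23} × {x95} = {(21,x95), (22,x95), (23,x95)}
  {21, 23} × {x94, x95} = {(21,x94), (21,x95), (23,x94), (23,x95)}
  {21, 23} × {x94, x96} = {(21,x94), (21,x96), (23,x94), (23,x96)}
  {21, 23} × {x94, x95, x96} = {(21,x94), (21,x95), (21,x96), (23,x94), (23,x95), (23,x96)}
  {21, 22, 23} × {x94, x95} = {(21,x94), (21,x95), (22,x94), (22,x95), (23,x94), (23,x95)}
  {21, 22, 23} × {x94, x96} = {(21,x94), (21,x96), (22,x94), (22,x96), (23,x94), (23,x96)}
  {21, 22, 23} × {x94, x95, x96} = {(21,x94), (21,x95), (21,x96), (22,x94), (22,x95), (22,x96), (23,x94), (23,x95), (23,x96)}
These 16 distinct sets form the basis B.
Close under arbitrary unions to get τ_{X×Y}; counting gives |τ_{X×Y}| = 40.
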